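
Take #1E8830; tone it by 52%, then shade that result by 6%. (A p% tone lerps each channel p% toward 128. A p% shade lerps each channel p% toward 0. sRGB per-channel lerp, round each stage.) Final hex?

#1E8830 is rgb(30, 136, 48).
Lerp each channel 52% toward 128:
  R: 30 + 0.52×(128−30) = 30 + 50.96 = 80.96 → 81
  G: 136 − 4.16 = 131.84 → 132
  B: 48 + 0.52×(128−48) = 48 + 41.6 = 89.6 → 90
After the tone: rgb(81, 132, 90) = #51845A.
A 6% shade moves each channel 6% toward 0:
  R: 81 − 4.86 = 76.14 → 76
  G: 132 − 7.92 = 124.08 → 124
  B: 90 − 5.4 = 84.6 → 85
rgb(76, 124, 85) = #4C7C55.

#4C7C55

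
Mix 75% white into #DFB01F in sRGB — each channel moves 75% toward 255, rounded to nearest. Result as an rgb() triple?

rgb(247, 235, 199)

#DFB01F is rgb(223, 176, 31).
A 75% tint moves each channel 75% toward 255:
  R: 223 + 0.75×(255−223) = 223 + 24 = 247 → 247
  G: 176 + 0.75×(255−176) = 176 + 59.25 = 235.25 → 235
  B: 31 + 0.75×(255−31) = 31 + 168 = 199 → 199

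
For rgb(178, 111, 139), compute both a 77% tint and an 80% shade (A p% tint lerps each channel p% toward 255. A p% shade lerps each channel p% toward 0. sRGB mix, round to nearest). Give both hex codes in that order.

#EDDEE4, #24161C

77% tint:
  R: 178 + 0.77×(255−178) = 178 + 59.29 = 237.29 → 237
  G: 111 + 0.77×(255−111) = 111 + 110.88 = 221.88 → 222
  B: 139 + 89.32 = 228.32 → 228
  → #EDDEE4
80% shade:
  R: 178 − 142.4 = 35.6 → 36
  G: 111 − 88.8 = 22.2 → 22
  B: 139 + 0.8×(0−139) = 139 − 111.2 = 27.8 → 28
  → #24161C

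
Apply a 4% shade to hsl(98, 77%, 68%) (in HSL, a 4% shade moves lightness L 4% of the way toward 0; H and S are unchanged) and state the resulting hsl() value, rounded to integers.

hsl(98, 77%, 65%)

L moves 4% from 68 toward 0: 68 − 2.72 = 65.28 → 65.
H and S are unchanged.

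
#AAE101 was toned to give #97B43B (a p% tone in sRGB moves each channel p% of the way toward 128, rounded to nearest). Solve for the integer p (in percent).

#AAE101 is rgb(170, 225, 1); #97B43B is rgb(151, 180, 59).
On the B channel (widest range): 59 ≈ 1 + (p/100)(128 − 1), so p ≈ 100×(59 − 1)/(128 − 1) = 5800/127 = 45.67.
p = 46 reproduces all three channels after rounding.

46%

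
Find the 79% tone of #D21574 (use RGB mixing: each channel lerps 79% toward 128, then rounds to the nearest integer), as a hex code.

#D21574 is rgb(210, 21, 116).
Per channel, c → c + 0.79(128 − c):
  R: 210 + 0.79×(128−210) = 210 − 64.78 = 145.22 → 145
  G: 21 + 0.79×(128−21) = 21 + 84.53 = 105.53 → 106
  B: 116 + 0.79×(128−116) = 116 + 9.48 = 125.48 → 125
rgb(145, 106, 125) = #916A7D.

#916A7D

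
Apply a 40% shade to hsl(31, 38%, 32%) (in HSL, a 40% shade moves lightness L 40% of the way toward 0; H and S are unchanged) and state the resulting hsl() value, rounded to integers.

hsl(31, 38%, 19%)

L moves 40% from 32 toward 0: 32 − 12.8 = 19.2 → 19.
H and S are unchanged.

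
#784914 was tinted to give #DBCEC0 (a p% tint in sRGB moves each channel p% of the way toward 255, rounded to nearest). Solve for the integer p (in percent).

#784914 is rgb(120, 73, 20); #DBCEC0 is rgb(219, 206, 192).
On the B channel (widest range): 192 ≈ 20 + (p/100)(255 − 20), so p ≈ 100×(192 − 20)/(255 − 20) = 17200/235 = 73.19.
p = 73 reproduces all three channels after rounding.

73%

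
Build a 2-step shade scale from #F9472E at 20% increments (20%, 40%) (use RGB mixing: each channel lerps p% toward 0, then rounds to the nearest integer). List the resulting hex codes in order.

#C73925, #952B1C

#F9472E is rgb(249, 71, 46).
20%: (249 − 49.8 = 199.2→199, 71 − 14.2 = 56.8→57, 46 − 9.2 = 36.8→37) → #C73925
40%: (249 − 99.6 = 149.4→149, 71 − 28.4 = 42.6→43, 46 − 18.4 = 27.6→28) → #952B1C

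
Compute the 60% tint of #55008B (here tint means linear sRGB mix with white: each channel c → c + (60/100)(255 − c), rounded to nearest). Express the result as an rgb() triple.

rgb(187, 153, 209)

#55008B is rgb(85, 0, 139).
A 60% tint moves each channel 60% toward 255:
  R: 85 + 0.6×(255−85) = 85 + 102 = 187 → 187
  G: 0 + 0.6×(255−0) = 0 + 153 = 153 → 153
  B: 139 + 69.6 = 208.6 → 209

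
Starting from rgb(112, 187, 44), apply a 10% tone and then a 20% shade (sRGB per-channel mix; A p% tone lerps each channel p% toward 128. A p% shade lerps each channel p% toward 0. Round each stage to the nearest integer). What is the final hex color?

#5B912A

Per channel, c → c + 0.1(128 − c):
  R: 112 + 0.1×(128−112) = 112 + 1.6 = 113.6 → 114
  G: 187 − 5.9 = 181.1 → 181
  B: 44 + 0.1×(128−44) = 44 + 8.4 = 52.4 → 52
After the tone: rgb(114, 181, 52) = #72B534.
A 20% shade moves each channel 20% toward 0:
  R: 114 + 0.2×(0−114) = 114 − 22.8 = 91.2 → 91
  G: 181 + 0.2×(0−181) = 181 − 36.2 = 144.8 → 145
  B: 52 + 0.2×(0−52) = 52 − 10.4 = 41.6 → 42
rgb(91, 145, 42) = #5B912A.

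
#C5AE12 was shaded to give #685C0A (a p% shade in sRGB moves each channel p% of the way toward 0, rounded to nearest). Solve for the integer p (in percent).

#C5AE12 is rgb(197, 174, 18); #685C0A is rgb(104, 92, 10).
On the R channel (widest range): 104 ≈ 197 + (p/100)(0 − 197), so p ≈ 100×(104 − 197)/(0 − 197) = -9300/-197 = 47.21.
p = 47 reproduces all three channels after rounding.

47%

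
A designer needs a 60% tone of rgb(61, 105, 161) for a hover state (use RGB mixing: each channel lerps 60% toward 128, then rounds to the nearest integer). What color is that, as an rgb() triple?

rgb(101, 119, 141)

A 60% tone moves each channel 60% toward 128:
  R: 61 + 0.6×(128−61) = 61 + 40.2 = 101.2 → 101
  G: 105 + 0.6×(128−105) = 105 + 13.8 = 118.8 → 119
  B: 161 + 0.6×(128−161) = 161 − 19.8 = 141.2 → 141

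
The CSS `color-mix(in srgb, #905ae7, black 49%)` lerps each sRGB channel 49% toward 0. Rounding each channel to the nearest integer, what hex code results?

#492e76

#905ae7 is rgb(144, 90, 231).
Per channel, c → c + 0.49(0 − c):
  R: 144 + 0.49×(0−144) = 144 − 70.56 = 73.44 → 73
  G: 90 + 0.49×(0−90) = 90 − 44.1 = 45.9 → 46
  B: 231 + 0.49×(0−231) = 231 − 113.19 = 117.81 → 118
rgb(73, 46, 118) = #492e76.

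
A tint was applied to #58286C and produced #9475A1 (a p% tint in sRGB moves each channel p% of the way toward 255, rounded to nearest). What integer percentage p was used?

36%

#58286C is rgb(88, 40, 108); #9475A1 is rgb(148, 117, 161).
On the G channel (widest range): 117 ≈ 40 + (p/100)(255 − 40), so p ≈ 100×(117 − 40)/(255 − 40) = 7700/215 = 35.81.
p = 36 reproduces all three channels after rounding.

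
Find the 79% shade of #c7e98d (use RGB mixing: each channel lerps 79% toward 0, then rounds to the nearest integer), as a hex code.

#c7e98d is rgb(199, 233, 141).
Per channel, c → c + 0.79(0 − c):
  R: 199 + 0.79×(0−199) = 199 − 157.21 = 41.79 → 42
  G: 233 + 0.79×(0−233) = 233 − 184.07 = 48.93 → 49
  B: 141 − 111.39 = 29.61 → 30
rgb(42, 49, 30) = #2a311e.

#2a311e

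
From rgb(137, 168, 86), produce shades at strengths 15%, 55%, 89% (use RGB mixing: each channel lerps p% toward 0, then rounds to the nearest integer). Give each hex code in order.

#748f49, #3e4c27, #0f1209

15%: (137 − 20.55 = 116.45→116, 168 − 25.2 = 142.8→143, 86 − 12.9 = 73.1→73) → #748f49
55%: (137 − 75.35 = 61.65→62, 168 − 92.4 = 75.6→76, 86 − 47.3 = 38.7→39) → #3e4c27
89%: (137 − 121.93 = 15.07→15, 168 − 149.52 = 18.48→18, 86 − 76.54 = 9.46→9) → #0f1209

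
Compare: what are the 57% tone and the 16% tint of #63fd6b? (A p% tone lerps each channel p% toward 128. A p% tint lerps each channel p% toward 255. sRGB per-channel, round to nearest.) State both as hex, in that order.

#74b677, #7cfd83

#63fd6b is rgb(99, 253, 107).
57% tone:
  R: 99 + 16.53 = 115.53 → 116
  G: 253 + 0.57×(128−253) = 253 − 71.25 = 181.75 → 182
  B: 107 + 0.57×(128−107) = 107 + 11.97 = 118.97 → 119
  → #74b677
16% tint:
  R: 99 + 0.16×(255−99) = 99 + 24.96 = 123.96 → 124
  G: 253 + 0.16×(255−253) = 253 + 0.32 = 253.32 → 253
  B: 107 + 23.68 = 130.68 → 131
  → #7cfd83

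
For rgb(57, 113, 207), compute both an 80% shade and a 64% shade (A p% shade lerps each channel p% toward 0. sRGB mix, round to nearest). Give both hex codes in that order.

80% shade:
  R: 57 + 0.8×(0−57) = 57 − 45.6 = 11.4 → 11
  G: 113 − 90.4 = 22.6 → 23
  B: 207 + 0.8×(0−207) = 207 − 165.6 = 41.4 → 41
  → #0B1729
64% shade:
  R: 57 + 0.64×(0−57) = 57 − 36.48 = 20.52 → 21
  G: 113 + 0.64×(0−113) = 113 − 72.32 = 40.68 → 41
  B: 207 + 0.64×(0−207) = 207 − 132.48 = 74.52 → 75
  → #15294B

#0B1729, #15294B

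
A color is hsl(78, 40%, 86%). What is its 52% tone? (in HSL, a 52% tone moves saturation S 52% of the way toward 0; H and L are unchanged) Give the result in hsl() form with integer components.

hsl(78, 19%, 86%)

S moves 52% from 40 toward 0: 40 − 20.8 = 19.2 → 19.
H and L are unchanged.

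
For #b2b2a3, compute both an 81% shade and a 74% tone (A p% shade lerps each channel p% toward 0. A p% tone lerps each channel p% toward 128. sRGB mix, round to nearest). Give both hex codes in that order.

#b2b2a3 is rgb(178, 178, 163).
81% shade:
  R: 178 + 0.81×(0−178) = 178 − 144.18 = 33.82 → 34
  G: 178 + 0.81×(0−178) = 178 − 144.18 = 33.82 → 34
  B: 163 + 0.81×(0−163) = 163 − 132.03 = 30.97 → 31
  → #22221f
74% tone:
  R: 178 + 0.74×(128−178) = 178 − 37 = 141 → 141
  G: 178 + 0.74×(128−178) = 178 − 37 = 141 → 141
  B: 163 − 25.9 = 137.1 → 137
  → #8d8d89

#22221f, #8d8d89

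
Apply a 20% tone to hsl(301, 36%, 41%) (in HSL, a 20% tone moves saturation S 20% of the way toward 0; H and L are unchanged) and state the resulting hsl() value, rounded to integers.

hsl(301, 29%, 41%)

S moves 20% from 36 toward 0: 36 − 7.2 = 28.8 → 29.
H and L are unchanged.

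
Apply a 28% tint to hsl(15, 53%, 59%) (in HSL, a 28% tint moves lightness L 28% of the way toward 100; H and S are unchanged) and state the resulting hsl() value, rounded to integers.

L moves 28% from 59 toward 100: 59 + 11.48 = 70.48 → 70.
H and S are unchanged.

hsl(15, 53%, 70%)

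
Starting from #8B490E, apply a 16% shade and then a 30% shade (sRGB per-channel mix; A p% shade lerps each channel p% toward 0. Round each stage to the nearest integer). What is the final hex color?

#522B08

#8B490E is rgb(139, 73, 14).
Lerp each channel 16% toward 0:
  R: 139 + 0.16×(0−139) = 139 − 22.24 = 116.76 → 117
  G: 73 + 0.16×(0−73) = 73 − 11.68 = 61.32 → 61
  B: 14 − 2.24 = 11.76 → 12
After the shade: rgb(117, 61, 12) = #753D0C.
Per channel, c → c + 0.3(0 − c):
  R: 117 − 35.1 = 81.9 → 82
  G: 61 − 18.3 = 42.7 → 43
  B: 12 + 0.3×(0−12) = 12 − 3.6 = 8.4 → 8
rgb(82, 43, 8) = #522B08.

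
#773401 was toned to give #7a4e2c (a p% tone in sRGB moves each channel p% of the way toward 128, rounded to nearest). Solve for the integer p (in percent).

#773401 is rgb(119, 52, 1); #7a4e2c is rgb(122, 78, 44).
On the B channel (widest range): 44 ≈ 1 + (p/100)(128 − 1), so p ≈ 100×(44 − 1)/(128 − 1) = 4300/127 = 33.86.
p = 34 reproduces all three channels after rounding.

34%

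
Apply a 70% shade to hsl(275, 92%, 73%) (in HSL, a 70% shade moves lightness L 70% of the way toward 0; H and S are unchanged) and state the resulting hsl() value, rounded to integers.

L moves 70% from 73 toward 0: 73 − 51.1 = 21.9 → 22.
H and S are unchanged.

hsl(275, 92%, 22%)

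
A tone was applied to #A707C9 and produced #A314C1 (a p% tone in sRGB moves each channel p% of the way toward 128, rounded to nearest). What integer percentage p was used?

#A707C9 is rgb(167, 7, 201); #A314C1 is rgb(163, 20, 193).
On the G channel (widest range): 20 ≈ 7 + (p/100)(128 − 7), so p ≈ 100×(20 − 7)/(128 − 7) = 1300/121 = 10.74.
p = 11 reproduces all three channels after rounding.

11%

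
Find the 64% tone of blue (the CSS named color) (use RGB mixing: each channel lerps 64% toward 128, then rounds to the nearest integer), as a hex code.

CSS blue is rgb(0, 0, 255).
Per channel, c → c + 0.64(128 − c):
  R: 0 + 0.64×(128−0) = 0 + 81.92 = 81.92 → 82
  G: 0 + 0.64×(128−0) = 0 + 81.92 = 81.92 → 82
  B: 255 − 81.28 = 173.72 → 174
rgb(82, 82, 174) = #5252AE.

#5252AE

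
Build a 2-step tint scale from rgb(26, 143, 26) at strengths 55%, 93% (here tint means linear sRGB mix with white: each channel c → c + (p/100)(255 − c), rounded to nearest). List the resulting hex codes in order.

55%: (26 + 125.95 = 151.95→152, 143 + 61.6 = 204.6→205, 26 + 125.95 = 151.95→152) → #98CD98
93%: (26 + 212.97 = 238.97→239, 143 + 104.16 = 247.16→247, 26 + 212.97 = 238.97→239) → #EFF7EF

#98CD98, #EFF7EF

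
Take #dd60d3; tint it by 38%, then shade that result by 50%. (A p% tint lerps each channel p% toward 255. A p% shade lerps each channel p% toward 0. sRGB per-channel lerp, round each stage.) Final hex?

#dd60d3 is rgb(221, 96, 211).
Per channel, c → c + 0.38(255 − c):
  R: 221 + 12.92 = 233.92 → 234
  G: 96 + 60.42 = 156.42 → 156
  B: 211 + 16.72 = 227.72 → 228
After the tint: rgb(234, 156, 228) = #ea9ce4.
Per channel, c → c + 0.5(0 − c):
  R: 234 − 117 = 117 → 117
  G: 156 − 78 = 78 → 78
  B: 228 + 0.5×(0−228) = 228 − 114 = 114 → 114
rgb(117, 78, 114) = #754e72.

#754e72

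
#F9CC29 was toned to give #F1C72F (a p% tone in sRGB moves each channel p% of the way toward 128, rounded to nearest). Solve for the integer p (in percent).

#F9CC29 is rgb(249, 204, 41); #F1C72F is rgb(241, 199, 47).
On the R channel (widest range): 241 ≈ 249 + (p/100)(128 − 249), so p ≈ 100×(241 − 249)/(128 − 249) = -800/-121 = 6.61.
p = 7 reproduces all three channels after rounding.

7%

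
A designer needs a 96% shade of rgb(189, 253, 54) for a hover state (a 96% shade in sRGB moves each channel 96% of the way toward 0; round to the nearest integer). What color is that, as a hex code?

A 96% shade moves each channel 96% toward 0:
  R: 189 + 0.96×(0−189) = 189 − 181.44 = 7.56 → 8
  G: 253 + 0.96×(0−253) = 253 − 242.88 = 10.12 → 10
  B: 54 − 51.84 = 2.16 → 2
rgb(8, 10, 2) = #080a02.

#080a02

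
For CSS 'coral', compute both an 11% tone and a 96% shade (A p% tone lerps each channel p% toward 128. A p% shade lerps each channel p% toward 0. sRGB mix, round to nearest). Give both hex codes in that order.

#F17F55, #0A0503

CSS coral is rgb(255, 127, 80).
11% tone:
  R: 255 − 13.97 = 241.03 → 241
  G: 127 + 0.11 = 127.11 → 127
  B: 80 + 5.28 = 85.28 → 85
  → #F17F55
96% shade:
  R: 255 − 244.8 = 10.2 → 10
  G: 127 + 0.96×(0−127) = 127 − 121.92 = 5.08 → 5
  B: 80 − 76.8 = 3.2 → 3
  → #0A0503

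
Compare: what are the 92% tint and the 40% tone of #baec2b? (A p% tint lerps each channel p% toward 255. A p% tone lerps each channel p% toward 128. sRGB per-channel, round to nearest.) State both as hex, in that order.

#baec2b is rgb(186, 236, 43).
92% tint:
  R: 186 + 63.48 = 249.48 → 249
  G: 236 + 0.92×(255−236) = 236 + 17.48 = 253.48 → 253
  B: 43 + 0.92×(255−43) = 43 + 195.04 = 238.04 → 238
  → #f9fdee
40% tone:
  R: 186 − 23.2 = 162.8 → 163
  G: 236 + 0.4×(128−236) = 236 − 43.2 = 192.8 → 193
  B: 43 + 34 = 77 → 77
  → #a3c14d

#f9fdee, #a3c14d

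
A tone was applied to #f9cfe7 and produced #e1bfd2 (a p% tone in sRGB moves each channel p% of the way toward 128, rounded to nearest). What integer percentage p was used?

#f9cfe7 is rgb(249, 207, 231); #e1bfd2 is rgb(225, 191, 210).
On the R channel (widest range): 225 ≈ 249 + (p/100)(128 − 249), so p ≈ 100×(225 − 249)/(128 − 249) = -2400/-121 = 19.83.
p = 20 reproduces all three channels after rounding.

20%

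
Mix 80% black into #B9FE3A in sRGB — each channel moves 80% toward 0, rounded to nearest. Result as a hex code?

#25330C

#B9FE3A is rgb(185, 254, 58).
An 80% shade moves each channel 80% toward 0:
  R: 185 − 148 = 37 → 37
  G: 254 + 0.8×(0−254) = 254 − 203.2 = 50.8 → 51
  B: 58 + 0.8×(0−58) = 58 − 46.4 = 11.6 → 12
rgb(37, 51, 12) = #25330C.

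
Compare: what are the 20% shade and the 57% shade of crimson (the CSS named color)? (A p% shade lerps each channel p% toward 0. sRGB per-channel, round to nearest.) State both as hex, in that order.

#b01030, #5f091a

CSS crimson is rgb(220, 20, 60).
20% shade:
  R: 220 + 0.2×(0−220) = 220 − 44 = 176 → 176
  G: 20 + 0.2×(0−20) = 20 − 4 = 16 → 16
  B: 60 − 12 = 48 → 48
  → #b01030
57% shade:
  R: 220 − 125.4 = 94.6 → 95
  G: 20 + 0.57×(0−20) = 20 − 11.4 = 8.6 → 9
  B: 60 − 34.2 = 25.8 → 26
  → #5f091a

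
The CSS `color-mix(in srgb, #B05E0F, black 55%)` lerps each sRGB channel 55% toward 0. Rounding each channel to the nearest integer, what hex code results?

#4F2A07

#B05E0F is rgb(176, 94, 15).
Lerp each channel 55% toward 0:
  R: 176 + 0.55×(0−176) = 176 − 96.8 = 79.2 → 79
  G: 94 + 0.55×(0−94) = 94 − 51.7 = 42.3 → 42
  B: 15 + 0.55×(0−15) = 15 − 8.25 = 6.75 → 7
rgb(79, 42, 7) = #4F2A07.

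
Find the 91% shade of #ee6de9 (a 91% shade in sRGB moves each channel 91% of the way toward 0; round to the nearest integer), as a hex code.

#ee6de9 is rgb(238, 109, 233).
Lerp each channel 91% toward 0:
  R: 238 + 0.91×(0−238) = 238 − 216.58 = 21.42 → 21
  G: 109 + 0.91×(0−109) = 109 − 99.19 = 9.81 → 10
  B: 233 + 0.91×(0−233) = 233 − 212.03 = 20.97 → 21
rgb(21, 10, 21) = #150a15.

#150a15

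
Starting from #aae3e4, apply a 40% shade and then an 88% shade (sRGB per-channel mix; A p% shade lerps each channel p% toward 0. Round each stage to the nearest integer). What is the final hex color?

#aae3e4 is rgb(170, 227, 228).
A 40% shade moves each channel 40% toward 0:
  R: 170 + 0.4×(0−170) = 170 − 68 = 102 → 102
  G: 227 − 90.8 = 136.2 → 136
  B: 228 − 91.2 = 136.8 → 137
After the shade: rgb(102, 136, 137) = #668889.
Per channel, c → c + 0.88(0 − c):
  R: 102 + 0.88×(0−102) = 102 − 89.76 = 12.24 → 12
  G: 136 − 119.68 = 16.32 → 16
  B: 137 + 0.88×(0−137) = 137 − 120.56 = 16.44 → 16
rgb(12, 16, 16) = #0c1010.

#0c1010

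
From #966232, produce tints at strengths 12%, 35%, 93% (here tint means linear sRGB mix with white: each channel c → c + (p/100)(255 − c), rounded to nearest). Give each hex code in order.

#966232 is rgb(150, 98, 50).
12%: (150 + 12.6 = 162.6→163, 98 + 18.84 = 116.84→117, 50 + 24.6 = 74.6→75) → #A3754B
35%: (150 + 36.75 = 186.75→187, 98 + 54.95 = 152.95→153, 50 + 71.75 = 121.75→122) → #BB997A
93%: (150 + 97.65 = 247.65→248, 98 + 146.01 = 244.01→244, 50 + 190.65 = 240.65→241) → #F8F4F1

#A3754B, #BB997A, #F8F4F1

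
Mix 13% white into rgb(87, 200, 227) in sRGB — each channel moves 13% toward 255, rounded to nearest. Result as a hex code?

Lerp each channel 13% toward 255:
  R: 87 + 21.84 = 108.84 → 109
  G: 200 + 7.15 = 207.15 → 207
  B: 227 + 0.13×(255−227) = 227 + 3.64 = 230.64 → 231
rgb(109, 207, 231) = #6dcfe7.

#6dcfe7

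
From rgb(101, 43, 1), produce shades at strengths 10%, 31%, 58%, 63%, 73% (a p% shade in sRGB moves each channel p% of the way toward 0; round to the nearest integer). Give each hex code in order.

#5B2701, #461E01, #2A1200, #251000, #1B0C00

10%: (101 − 10.1 = 90.9→91, 43 − 4.3 = 38.7→39, 1→1) → #5B2701
31%: (101 − 31.31 = 69.69→70, 43 − 13.33 = 29.67→30, 1→1) → #461E01
58%: (101 − 58.58 = 42.42→42, 43 − 24.94 = 18.06→18, 1 − 0.58 = 0.42→0) → #2A1200
63%: (101 − 63.63 = 37.37→37, 43 − 27.09 = 15.91→16, 1 − 0.63 = 0.37→0) → #251000
73%: (101 − 73.73 = 27.27→27, 43 − 31.39 = 11.61→12, 1 − 0.73 = 0.27→0) → #1B0C00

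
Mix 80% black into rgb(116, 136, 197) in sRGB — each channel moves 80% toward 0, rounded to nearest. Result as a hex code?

#171b27

Lerp each channel 80% toward 0:
  R: 116 + 0.8×(0−116) = 116 − 92.8 = 23.2 → 23
  G: 136 − 108.8 = 27.2 → 27
  B: 197 + 0.8×(0−197) = 197 − 157.6 = 39.4 → 39
rgb(23, 27, 39) = #171b27.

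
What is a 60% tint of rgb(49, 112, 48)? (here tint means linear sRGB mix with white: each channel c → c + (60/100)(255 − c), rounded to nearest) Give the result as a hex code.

A 60% tint moves each channel 60% toward 255:
  R: 49 + 123.6 = 172.6 → 173
  G: 112 + 0.6×(255−112) = 112 + 85.8 = 197.8 → 198
  B: 48 + 0.6×(255−48) = 48 + 124.2 = 172.2 → 172
rgb(173, 198, 172) = #adc6ac.

#adc6ac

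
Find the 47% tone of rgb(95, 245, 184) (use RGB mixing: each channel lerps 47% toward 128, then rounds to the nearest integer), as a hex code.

#6FBE9E

Lerp each channel 47% toward 128:
  R: 95 + 0.47×(128−95) = 95 + 15.51 = 110.51 → 111
  G: 245 + 0.47×(128−245) = 245 − 54.99 = 190.01 → 190
  B: 184 − 26.32 = 157.68 → 158
rgb(111, 190, 158) = #6FBE9E.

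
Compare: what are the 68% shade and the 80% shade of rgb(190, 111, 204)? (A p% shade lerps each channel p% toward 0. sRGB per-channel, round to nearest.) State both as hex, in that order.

#3D2441, #261629

68% shade:
  R: 190 − 129.2 = 60.8 → 61
  G: 111 − 75.48 = 35.52 → 36
  B: 204 + 0.68×(0−204) = 204 − 138.72 = 65.28 → 65
  → #3D2441
80% shade:
  R: 190 − 152 = 38 → 38
  G: 111 + 0.8×(0−111) = 111 − 88.8 = 22.2 → 22
  B: 204 + 0.8×(0−204) = 204 − 163.2 = 40.8 → 41
  → #261629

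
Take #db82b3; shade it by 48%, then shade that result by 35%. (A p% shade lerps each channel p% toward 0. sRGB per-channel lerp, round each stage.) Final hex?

#4a2c3c

#db82b3 is rgb(219, 130, 179).
Lerp each channel 48% toward 0:
  R: 219 + 0.48×(0−219) = 219 − 105.12 = 113.88 → 114
  G: 130 + 0.48×(0−130) = 130 − 62.4 = 67.6 → 68
  B: 179 + 0.48×(0−179) = 179 − 85.92 = 93.08 → 93
After the shade: rgb(114, 68, 93) = #72445d.
Per channel, c → c + 0.35(0 − c):
  R: 114 + 0.35×(0−114) = 114 − 39.9 = 74.1 → 74
  G: 68 + 0.35×(0−68) = 68 − 23.8 = 44.2 → 44
  B: 93 + 0.35×(0−93) = 93 − 32.55 = 60.45 → 60
rgb(74, 44, 60) = #4a2c3c.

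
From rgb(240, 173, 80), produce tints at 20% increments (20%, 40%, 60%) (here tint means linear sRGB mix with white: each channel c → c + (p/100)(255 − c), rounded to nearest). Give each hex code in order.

20%: (240 + 3 = 243→243, 173 + 16.4 = 189.4→189, 80 + 35 = 115→115) → #f3bd73
40%: (240 + 6 = 246→246, 173 + 32.8 = 205.8→206, 80 + 70 = 150→150) → #f6ce96
60%: (240 + 9 = 249→249, 173 + 49.2 = 222.2→222, 80 + 105 = 185→185) → #f9deb9

#f3bd73, #f6ce96, #f9deb9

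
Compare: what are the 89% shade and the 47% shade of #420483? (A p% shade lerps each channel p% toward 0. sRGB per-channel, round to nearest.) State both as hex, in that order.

#07000e, #230245

#420483 is rgb(66, 4, 131).
89% shade:
  R: 66 − 58.74 = 7.26 → 7
  G: 4 + 0.89×(0−4) = 4 − 3.56 = 0.44 → 0
  B: 131 + 0.89×(0−131) = 131 − 116.59 = 14.41 → 14
  → #07000e
47% shade:
  R: 66 + 0.47×(0−66) = 66 − 31.02 = 34.98 → 35
  G: 4 + 0.47×(0−4) = 4 − 1.88 = 2.12 → 2
  B: 131 − 61.57 = 69.43 → 69
  → #230245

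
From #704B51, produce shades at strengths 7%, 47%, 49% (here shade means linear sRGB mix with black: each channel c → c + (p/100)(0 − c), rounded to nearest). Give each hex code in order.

#68464B, #3B282B, #392629

#704B51 is rgb(112, 75, 81).
7%: (112 − 7.84 = 104.16→104, 75 − 5.25 = 69.75→70, 81 − 5.67 = 75.33→75) → #68464B
47%: (112 − 52.64 = 59.36→59, 75 − 35.25 = 39.75→40, 81 − 38.07 = 42.93→43) → #3B282B
49%: (112 − 54.88 = 57.12→57, 75 − 36.75 = 38.25→38, 81 − 39.69 = 41.31→41) → #392629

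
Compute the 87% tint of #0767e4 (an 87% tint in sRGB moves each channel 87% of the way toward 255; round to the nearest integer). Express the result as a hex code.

#0767e4 is rgb(7, 103, 228).
Per channel, c → c + 0.87(255 − c):
  R: 7 + 0.87×(255−7) = 7 + 215.76 = 222.76 → 223
  G: 103 + 0.87×(255−103) = 103 + 132.24 = 235.24 → 235
  B: 228 + 0.87×(255−228) = 228 + 23.49 = 251.49 → 251
rgb(223, 235, 251) = #dfebfb.

#dfebfb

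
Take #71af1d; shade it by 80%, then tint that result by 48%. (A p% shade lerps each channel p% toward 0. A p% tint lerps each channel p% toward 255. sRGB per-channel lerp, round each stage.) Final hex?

#868d7e

#71af1d is rgb(113, 175, 29).
Lerp each channel 80% toward 0:
  R: 113 − 90.4 = 22.6 → 23
  G: 175 − 140 = 35 → 35
  B: 29 + 0.8×(0−29) = 29 − 23.2 = 5.8 → 6
After the shade: rgb(23, 35, 6) = #172306.
A 48% tint moves each channel 48% toward 255:
  R: 23 + 111.36 = 134.36 → 134
  G: 35 + 105.6 = 140.6 → 141
  B: 6 + 119.52 = 125.52 → 126
rgb(134, 141, 126) = #868d7e.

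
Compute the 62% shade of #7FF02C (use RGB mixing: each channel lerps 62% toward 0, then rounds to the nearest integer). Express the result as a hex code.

#305B11

#7FF02C is rgb(127, 240, 44).
Per channel, c → c + 0.62(0 − c):
  R: 127 − 78.74 = 48.26 → 48
  G: 240 + 0.62×(0−240) = 240 − 148.8 = 91.2 → 91
  B: 44 − 27.28 = 16.72 → 17
rgb(48, 91, 17) = #305B11.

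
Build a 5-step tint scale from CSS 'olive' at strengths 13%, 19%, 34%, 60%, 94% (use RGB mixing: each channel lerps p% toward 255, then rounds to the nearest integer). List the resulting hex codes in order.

#919121, #989830, #ABAB57, #CCCC99, #F7F7F0

CSS olive is rgb(128, 128, 0).
13%: (128 + 16.51 = 144.51→145, 128 + 16.51 = 144.51→145, 0 + 33.15 = 33.15→33) → #919121
19%: (128 + 24.13 = 152.13→152, 128 + 24.13 = 152.13→152, 0 + 48.45 = 48.45→48) → #989830
34%: (128 + 43.18 = 171.18→171, 128 + 43.18 = 171.18→171, 0 + 86.7 = 86.7→87) → #ABAB57
60%: (128 + 76.2 = 204.2→204, 128 + 76.2 = 204.2→204, 0 + 153 = 153→153) → #CCCC99
94%: (128 + 119.38 = 247.38→247, 128 + 119.38 = 247.38→247, 0 + 239.7 = 239.7→240) → #F7F7F0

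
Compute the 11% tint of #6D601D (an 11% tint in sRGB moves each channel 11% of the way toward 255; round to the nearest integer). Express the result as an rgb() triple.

rgb(125, 113, 54)

#6D601D is rgb(109, 96, 29).
An 11% tint moves each channel 11% toward 255:
  R: 109 + 16.06 = 125.06 → 125
  G: 96 + 0.11×(255−96) = 96 + 17.49 = 113.49 → 113
  B: 29 + 0.11×(255−29) = 29 + 24.86 = 53.86 → 54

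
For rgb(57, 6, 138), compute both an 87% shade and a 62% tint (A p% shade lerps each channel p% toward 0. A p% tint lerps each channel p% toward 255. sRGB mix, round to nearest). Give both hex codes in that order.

#070112, #B4A0D3

87% shade:
  R: 57 + 0.87×(0−57) = 57 − 49.59 = 7.41 → 7
  G: 6 + 0.87×(0−6) = 6 − 5.22 = 0.78 → 1
  B: 138 + 0.87×(0−138) = 138 − 120.06 = 17.94 → 18
  → #070112
62% tint:
  R: 57 + 0.62×(255−57) = 57 + 122.76 = 179.76 → 180
  G: 6 + 0.62×(255−6) = 6 + 154.38 = 160.38 → 160
  B: 138 + 72.54 = 210.54 → 211
  → #B4A0D3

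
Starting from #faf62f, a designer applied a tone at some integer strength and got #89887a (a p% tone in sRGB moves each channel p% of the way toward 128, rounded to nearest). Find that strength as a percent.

93%

#faf62f is rgb(250, 246, 47); #89887a is rgb(137, 136, 122).
On the R channel (widest range): 137 ≈ 250 + (p/100)(128 − 250), so p ≈ 100×(137 − 250)/(128 − 250) = -11300/-122 = 92.62.
p = 93 reproduces all three channels after rounding.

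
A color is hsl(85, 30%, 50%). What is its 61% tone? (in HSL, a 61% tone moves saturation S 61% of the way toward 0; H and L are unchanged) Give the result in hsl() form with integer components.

S moves 61% from 30 toward 0: 30 − 18.3 = 11.7 → 12.
H and L are unchanged.

hsl(85, 12%, 50%)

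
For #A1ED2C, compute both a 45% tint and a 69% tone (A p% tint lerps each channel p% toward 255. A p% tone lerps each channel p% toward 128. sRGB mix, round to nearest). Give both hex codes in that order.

#A1ED2C is rgb(161, 237, 44).
45% tint:
  R: 161 + 42.3 = 203.3 → 203
  G: 237 + 0.45×(255−237) = 237 + 8.1 = 245.1 → 245
  B: 44 + 94.95 = 138.95 → 139
  → #CBF58B
69% tone:
  R: 161 − 22.77 = 138.23 → 138
  G: 237 + 0.69×(128−237) = 237 − 75.21 = 161.79 → 162
  B: 44 + 0.69×(128−44) = 44 + 57.96 = 101.96 → 102
  → #8AA266

#CBF58B, #8AA266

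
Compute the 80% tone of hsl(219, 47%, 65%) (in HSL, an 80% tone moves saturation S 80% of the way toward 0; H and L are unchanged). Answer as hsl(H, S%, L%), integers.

S moves 80% from 47 toward 0: 47 − 37.6 = 9.4 → 9.
H and L are unchanged.

hsl(219, 9%, 65%)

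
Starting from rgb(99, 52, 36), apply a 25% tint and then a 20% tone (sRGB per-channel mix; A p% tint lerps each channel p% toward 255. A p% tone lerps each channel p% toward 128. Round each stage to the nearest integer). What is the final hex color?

#886C62

Per channel, c → c + 0.25(255 − c):
  R: 99 + 0.25×(255−99) = 99 + 39 = 138 → 138
  G: 52 + 50.75 = 102.75 → 103
  B: 36 + 54.75 = 90.75 → 91
After the tint: rgb(138, 103, 91) = #8A675B.
A 20% tone moves each channel 20% toward 128:
  R: 138 + 0.2×(128−138) = 138 − 2 = 136 → 136
  G: 103 + 5 = 108 → 108
  B: 91 + 0.2×(128−91) = 91 + 7.4 = 98.4 → 98
rgb(136, 108, 98) = #886C62.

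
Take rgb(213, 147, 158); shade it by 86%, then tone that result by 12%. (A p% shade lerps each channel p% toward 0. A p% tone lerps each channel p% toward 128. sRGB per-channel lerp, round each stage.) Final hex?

#2A2223

An 86% shade moves each channel 86% toward 0:
  R: 213 + 0.86×(0−213) = 213 − 183.18 = 29.82 → 30
  G: 147 + 0.86×(0−147) = 147 − 126.42 = 20.58 → 21
  B: 158 + 0.86×(0−158) = 158 − 135.88 = 22.12 → 22
After the shade: rgb(30, 21, 22) = #1E1516.
A 12% tone moves each channel 12% toward 128:
  R: 30 + 11.76 = 41.76 → 42
  G: 21 + 0.12×(128−21) = 21 + 12.84 = 33.84 → 34
  B: 22 + 0.12×(128−22) = 22 + 12.72 = 34.72 → 35
rgb(42, 34, 35) = #2A2223.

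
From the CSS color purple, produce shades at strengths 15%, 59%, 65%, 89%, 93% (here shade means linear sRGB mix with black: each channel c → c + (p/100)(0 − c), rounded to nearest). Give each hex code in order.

#6D006D, #340034, #2D002D, #0E000E, #090009

CSS purple is rgb(128, 0, 128).
15%: (128 − 19.2 = 108.8→109, 0→0, 128 − 19.2 = 108.8→109) → #6D006D
59%: (128 − 75.52 = 52.48→52, 0→0, 128 − 75.52 = 52.48→52) → #340034
65%: (128 − 83.2 = 44.8→45, 0→0, 128 − 83.2 = 44.8→45) → #2D002D
89%: (128 − 113.92 = 14.08→14, 0→0, 128 − 113.92 = 14.08→14) → #0E000E
93%: (128 − 119.04 = 8.96→9, 0→0, 128 − 119.04 = 8.96→9) → #090009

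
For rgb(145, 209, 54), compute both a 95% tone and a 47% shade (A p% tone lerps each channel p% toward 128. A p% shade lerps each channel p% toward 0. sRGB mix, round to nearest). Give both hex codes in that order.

#81847c, #4d6f1d

95% tone:
  R: 145 + 0.95×(128−145) = 145 − 16.15 = 128.85 → 129
  G: 209 + 0.95×(128−209) = 209 − 76.95 = 132.05 → 132
  B: 54 + 70.3 = 124.3 → 124
  → #81847c
47% shade:
  R: 145 − 68.15 = 76.85 → 77
  G: 209 + 0.47×(0−209) = 209 − 98.23 = 110.77 → 111
  B: 54 + 0.47×(0−54) = 54 − 25.38 = 28.62 → 29
  → #4d6f1d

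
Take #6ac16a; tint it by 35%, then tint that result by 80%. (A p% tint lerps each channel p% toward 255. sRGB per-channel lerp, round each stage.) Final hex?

#6ac16a is rgb(106, 193, 106).
Per channel, c → c + 0.35(255 − c):
  R: 106 + 52.15 = 158.15 → 158
  G: 193 + 21.7 = 214.7 → 215
  B: 106 + 52.15 = 158.15 → 158
After the tint: rgb(158, 215, 158) = #9ed79e.
Per channel, c → c + 0.8(255 − c):
  R: 158 + 0.8×(255−158) = 158 + 77.6 = 235.6 → 236
  G: 215 + 0.8×(255−215) = 215 + 32 = 247 → 247
  B: 158 + 77.6 = 235.6 → 236
rgb(236, 247, 236) = #ecf7ec.

#ecf7ec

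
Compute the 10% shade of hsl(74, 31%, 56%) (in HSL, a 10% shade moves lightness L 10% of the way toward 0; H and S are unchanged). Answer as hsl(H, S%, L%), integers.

hsl(74, 31%, 50%)

L moves 10% from 56 toward 0: 56 − 5.6 = 50.4 → 50.
H and S are unchanged.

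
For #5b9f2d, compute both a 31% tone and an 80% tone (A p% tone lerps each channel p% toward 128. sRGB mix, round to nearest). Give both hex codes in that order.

#5b9f2d is rgb(91, 159, 45).
31% tone:
  R: 91 + 11.47 = 102.47 → 102
  G: 159 + 0.31×(128−159) = 159 − 9.61 = 149.39 → 149
  B: 45 + 25.73 = 70.73 → 71
  → #669547
80% tone:
  R: 91 + 0.8×(128−91) = 91 + 29.6 = 120.6 → 121
  G: 159 + 0.8×(128−159) = 159 − 24.8 = 134.2 → 134
  B: 45 + 0.8×(128−45) = 45 + 66.4 = 111.4 → 111
  → #79866f

#669547, #79866f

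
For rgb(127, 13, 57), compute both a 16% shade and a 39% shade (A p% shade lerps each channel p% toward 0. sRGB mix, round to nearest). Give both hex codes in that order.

#6B0B30, #4D0823

16% shade:
  R: 127 − 20.32 = 106.68 → 107
  G: 13 − 2.08 = 10.92 → 11
  B: 57 − 9.12 = 47.88 → 48
  → #6B0B30
39% shade:
  R: 127 + 0.39×(0−127) = 127 − 49.53 = 77.47 → 77
  G: 13 + 0.39×(0−13) = 13 − 5.07 = 7.93 → 8
  B: 57 + 0.39×(0−57) = 57 − 22.23 = 34.77 → 35
  → #4D0823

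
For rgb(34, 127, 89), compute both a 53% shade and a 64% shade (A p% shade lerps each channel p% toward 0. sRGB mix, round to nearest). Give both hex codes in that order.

#103C2A, #0C2E20

53% shade:
  R: 34 − 18.02 = 15.98 → 16
  G: 127 + 0.53×(0−127) = 127 − 67.31 = 59.69 → 60
  B: 89 − 47.17 = 41.83 → 42
  → #103C2A
64% shade:
  R: 34 + 0.64×(0−34) = 34 − 21.76 = 12.24 → 12
  G: 127 − 81.28 = 45.72 → 46
  B: 89 − 56.96 = 32.04 → 32
  → #0C2E20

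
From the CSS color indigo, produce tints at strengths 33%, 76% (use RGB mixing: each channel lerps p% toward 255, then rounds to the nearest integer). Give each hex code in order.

CSS indigo is rgb(75, 0, 130).
33%: (75 + 59.4 = 134.4→134, 0 + 84.15 = 84.15→84, 130 + 41.25 = 171.25→171) → #8654ab
76%: (75 + 136.8 = 211.8→212, 0 + 193.8 = 193.8→194, 130 + 95 = 225→225) → #d4c2e1

#8654ab, #d4c2e1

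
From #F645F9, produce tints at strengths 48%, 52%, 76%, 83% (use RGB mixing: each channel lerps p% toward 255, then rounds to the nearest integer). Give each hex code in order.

#F645F9 is rgb(246, 69, 249).
48%: (246 + 4.32 = 250.32→250, 69 + 89.28 = 158.28→158, 249 + 2.88 = 251.88→252) → #FA9EFC
52%: (246 + 4.68 = 250.68→251, 69 + 96.72 = 165.72→166, 249 + 3.12 = 252.12→252) → #FBA6FC
76%: (246 + 6.84 = 252.84→253, 69 + 141.36 = 210.36→210, 249 + 4.56 = 253.56→254) → #FDD2FE
83%: (246 + 7.47 = 253.47→253, 69 + 154.38 = 223.38→223, 249 + 4.98 = 253.98→254) → #FDDFFE

#FA9EFC, #FBA6FC, #FDD2FE, #FDDFFE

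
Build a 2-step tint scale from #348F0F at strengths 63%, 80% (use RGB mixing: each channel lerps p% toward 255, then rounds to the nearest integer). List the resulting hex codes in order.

#B4D6A6, #D6E9CF

#348F0F is rgb(52, 143, 15).
63%: (52 + 127.89 = 179.89→180, 143 + 70.56 = 213.56→214, 15 + 151.2 = 166.2→166) → #B4D6A6
80%: (52 + 162.4 = 214.4→214, 143 + 89.6 = 232.6→233, 15 + 192 = 207→207) → #D6E9CF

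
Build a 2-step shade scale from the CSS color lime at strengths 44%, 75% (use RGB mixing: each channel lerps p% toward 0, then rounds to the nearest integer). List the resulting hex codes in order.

CSS lime is rgb(0, 255, 0).
44%: (0→0, 255 − 112.2 = 142.8→143, 0→0) → #008F00
75%: (0→0, 255 − 191.25 = 63.75→64, 0→0) → #004000

#008F00, #004000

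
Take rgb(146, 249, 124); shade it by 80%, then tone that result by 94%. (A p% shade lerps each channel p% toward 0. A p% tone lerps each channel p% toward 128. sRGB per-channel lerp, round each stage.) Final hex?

#7a7b7a

Per channel, c → c + 0.8(0 − c):
  R: 146 + 0.8×(0−146) = 146 − 116.8 = 29.2 → 29
  G: 249 − 199.2 = 49.8 → 50
  B: 124 − 99.2 = 24.8 → 25
After the shade: rgb(29, 50, 25) = #1d3219.
Per channel, c → c + 0.94(128 − c):
  R: 29 + 93.06 = 122.06 → 122
  G: 50 + 73.32 = 123.32 → 123
  B: 25 + 0.94×(128−25) = 25 + 96.82 = 121.82 → 122
rgb(122, 123, 122) = #7a7b7a.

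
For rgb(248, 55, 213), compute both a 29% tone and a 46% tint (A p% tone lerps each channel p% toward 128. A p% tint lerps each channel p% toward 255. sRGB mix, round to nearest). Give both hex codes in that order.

29% tone:
  R: 248 + 0.29×(128−248) = 248 − 34.8 = 213.2 → 213
  G: 55 + 0.29×(128−55) = 55 + 21.17 = 76.17 → 76
  B: 213 + 0.29×(128−213) = 213 − 24.65 = 188.35 → 188
  → #D54CBC
46% tint:
  R: 248 + 0.46×(255−248) = 248 + 3.22 = 251.22 → 251
  G: 55 + 0.46×(255−55) = 55 + 92 = 147 → 147
  B: 213 + 0.46×(255−213) = 213 + 19.32 = 232.32 → 232
  → #FB93E8

#D54CBC, #FB93E8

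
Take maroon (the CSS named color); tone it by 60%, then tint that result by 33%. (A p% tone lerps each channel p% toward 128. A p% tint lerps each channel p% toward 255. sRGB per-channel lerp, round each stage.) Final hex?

#aa8888

CSS maroon is rgb(128, 0, 0).
Per channel, c → c + 0.6(128 − c):
  R: 128 + 0 = 128 → 128
  G: 0 + 76.8 = 76.8 → 77
  B: 0 + 0.6×(128−0) = 0 + 76.8 = 76.8 → 77
After the tone: rgb(128, 77, 77) = #804d4d.
Lerp each channel 33% toward 255:
  R: 128 + 41.91 = 169.91 → 170
  G: 77 + 0.33×(255−77) = 77 + 58.74 = 135.74 → 136
  B: 77 + 58.74 = 135.74 → 136
rgb(170, 136, 136) = #aa8888.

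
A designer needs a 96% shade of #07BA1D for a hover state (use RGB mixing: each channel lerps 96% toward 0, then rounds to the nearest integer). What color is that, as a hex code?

#07BA1D is rgb(7, 186, 29).
A 96% shade moves each channel 96% toward 0:
  R: 7 − 6.72 = 0.28 → 0
  G: 186 + 0.96×(0−186) = 186 − 178.56 = 7.44 → 7
  B: 29 + 0.96×(0−29) = 29 − 27.84 = 1.16 → 1
rgb(0, 7, 1) = #000701.

#000701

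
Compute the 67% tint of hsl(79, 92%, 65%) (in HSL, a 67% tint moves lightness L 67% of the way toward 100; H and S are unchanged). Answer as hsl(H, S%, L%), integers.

L moves 67% from 65 toward 100: 65 + 23.45 = 88.45 → 88.
H and S are unchanged.

hsl(79, 92%, 88%)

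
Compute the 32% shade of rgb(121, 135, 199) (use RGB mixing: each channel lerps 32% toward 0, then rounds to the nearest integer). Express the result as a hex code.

Lerp each channel 32% toward 0:
  R: 121 − 38.72 = 82.28 → 82
  G: 135 + 0.32×(0−135) = 135 − 43.2 = 91.8 → 92
  B: 199 − 63.68 = 135.32 → 135
rgb(82, 92, 135) = #525c87.

#525c87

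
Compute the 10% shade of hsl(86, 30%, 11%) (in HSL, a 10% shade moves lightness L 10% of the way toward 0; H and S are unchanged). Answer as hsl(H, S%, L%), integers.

hsl(86, 30%, 10%)

L moves 10% from 11 toward 0: 11 − 1.1 = 9.9 → 10.
H and S are unchanged.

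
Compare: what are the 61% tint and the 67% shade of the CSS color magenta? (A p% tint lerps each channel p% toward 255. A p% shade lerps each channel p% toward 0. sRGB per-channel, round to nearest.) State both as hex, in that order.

CSS magenta is rgb(255, 0, 255).
61% tint:
  R: 255 + 0 = 255 → 255
  G: 0 + 155.55 = 155.55 → 156
  B: 255 + 0 = 255 → 255
  → #ff9cff
67% shade:
  R: 255 − 170.85 = 84.15 → 84
  G: 0 + 0.67×(0−0) = 0 + 0 = 0 → 0
  B: 255 + 0.67×(0−255) = 255 − 170.85 = 84.15 → 84
  → #540054

#ff9cff, #540054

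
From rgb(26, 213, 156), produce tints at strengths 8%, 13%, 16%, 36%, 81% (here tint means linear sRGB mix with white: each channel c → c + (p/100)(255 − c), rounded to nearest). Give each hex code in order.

#2CD8A4, #38DAA9, #3FDCAC, #6CE4C0, #D3F7EC

8%: (26 + 18.32 = 44.32→44, 213 + 3.36 = 216.36→216, 156 + 7.92 = 163.92→164) → #2CD8A4
13%: (26 + 29.77 = 55.77→56, 213 + 5.46 = 218.46→218, 156 + 12.87 = 168.87→169) → #38DAA9
16%: (26 + 36.64 = 62.64→63, 213 + 6.72 = 219.72→220, 156 + 15.84 = 171.84→172) → #3FDCAC
36%: (26 + 82.44 = 108.44→108, 213 + 15.12 = 228.12→228, 156 + 35.64 = 191.64→192) → #6CE4C0
81%: (26 + 185.49 = 211.49→211, 213 + 34.02 = 247.02→247, 156 + 80.19 = 236.19→236) → #D3F7EC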